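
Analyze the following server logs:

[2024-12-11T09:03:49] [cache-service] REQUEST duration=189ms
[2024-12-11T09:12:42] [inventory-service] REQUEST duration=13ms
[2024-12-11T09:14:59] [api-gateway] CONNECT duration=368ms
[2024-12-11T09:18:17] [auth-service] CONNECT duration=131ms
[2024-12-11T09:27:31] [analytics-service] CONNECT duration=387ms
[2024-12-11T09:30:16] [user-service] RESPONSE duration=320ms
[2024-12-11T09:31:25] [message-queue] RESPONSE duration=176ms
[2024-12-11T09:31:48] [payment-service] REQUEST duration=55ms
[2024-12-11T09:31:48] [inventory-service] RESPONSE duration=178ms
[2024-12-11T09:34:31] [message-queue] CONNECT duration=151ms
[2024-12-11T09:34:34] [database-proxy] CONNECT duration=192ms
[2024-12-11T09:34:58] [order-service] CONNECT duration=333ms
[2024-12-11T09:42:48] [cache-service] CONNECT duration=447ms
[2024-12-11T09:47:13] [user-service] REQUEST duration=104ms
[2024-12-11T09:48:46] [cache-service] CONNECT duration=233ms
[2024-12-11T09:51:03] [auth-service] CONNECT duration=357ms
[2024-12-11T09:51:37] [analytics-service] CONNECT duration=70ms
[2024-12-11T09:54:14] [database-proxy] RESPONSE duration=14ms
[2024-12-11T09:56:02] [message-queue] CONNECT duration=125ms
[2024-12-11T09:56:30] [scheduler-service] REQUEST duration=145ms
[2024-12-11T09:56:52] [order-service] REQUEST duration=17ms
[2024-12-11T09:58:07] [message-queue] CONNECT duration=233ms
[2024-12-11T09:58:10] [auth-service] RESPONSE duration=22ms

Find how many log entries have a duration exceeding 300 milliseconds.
6

To count timeouts:

1. Threshold: 300ms
2. Extract duration from each log entry
3. Count entries where duration > 300
4. Timeout count: 6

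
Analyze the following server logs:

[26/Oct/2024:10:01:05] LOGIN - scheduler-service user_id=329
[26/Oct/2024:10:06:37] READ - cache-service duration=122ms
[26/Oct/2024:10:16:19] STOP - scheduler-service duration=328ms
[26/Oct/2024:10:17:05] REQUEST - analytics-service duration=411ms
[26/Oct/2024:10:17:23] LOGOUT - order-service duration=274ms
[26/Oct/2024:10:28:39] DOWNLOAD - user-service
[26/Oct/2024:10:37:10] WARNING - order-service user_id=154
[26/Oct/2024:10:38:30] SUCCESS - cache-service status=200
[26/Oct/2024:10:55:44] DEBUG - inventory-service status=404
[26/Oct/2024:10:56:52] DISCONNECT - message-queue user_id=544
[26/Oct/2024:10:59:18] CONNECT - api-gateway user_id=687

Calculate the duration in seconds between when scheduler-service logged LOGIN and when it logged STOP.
914

To find the time between events:

1. Locate the first LOGIN event for scheduler-service: 26/Oct/2024:10:01:05
2. Locate the first STOP event for scheduler-service: 26/Oct/2024:10:16:19
3. Calculate the difference: 26/Oct/2024:10:16:19 - 26/Oct/2024:10:01:05 = 914 seconds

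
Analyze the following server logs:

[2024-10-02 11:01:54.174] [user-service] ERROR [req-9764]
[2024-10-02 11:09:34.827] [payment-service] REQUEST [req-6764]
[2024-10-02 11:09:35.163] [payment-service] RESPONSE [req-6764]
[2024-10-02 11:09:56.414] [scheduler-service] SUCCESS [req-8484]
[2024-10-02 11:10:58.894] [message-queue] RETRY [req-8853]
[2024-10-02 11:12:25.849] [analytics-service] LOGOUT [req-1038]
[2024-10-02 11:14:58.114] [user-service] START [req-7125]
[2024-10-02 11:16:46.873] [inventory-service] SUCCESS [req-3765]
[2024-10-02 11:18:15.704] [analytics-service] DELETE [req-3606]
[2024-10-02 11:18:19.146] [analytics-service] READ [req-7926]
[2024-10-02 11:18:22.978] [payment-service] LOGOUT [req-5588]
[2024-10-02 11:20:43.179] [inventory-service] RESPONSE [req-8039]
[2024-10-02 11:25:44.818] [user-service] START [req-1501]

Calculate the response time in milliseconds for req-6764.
336

To calculate latency:

1. Find REQUEST with id req-6764: 2024-10-02 11:09:34.827
2. Find RESPONSE with id req-6764: 2024-10-02 11:09:35.163
3. Latency: 2024-10-02 11:09:35.163 - 2024-10-02 11:09:34.827 = 336ms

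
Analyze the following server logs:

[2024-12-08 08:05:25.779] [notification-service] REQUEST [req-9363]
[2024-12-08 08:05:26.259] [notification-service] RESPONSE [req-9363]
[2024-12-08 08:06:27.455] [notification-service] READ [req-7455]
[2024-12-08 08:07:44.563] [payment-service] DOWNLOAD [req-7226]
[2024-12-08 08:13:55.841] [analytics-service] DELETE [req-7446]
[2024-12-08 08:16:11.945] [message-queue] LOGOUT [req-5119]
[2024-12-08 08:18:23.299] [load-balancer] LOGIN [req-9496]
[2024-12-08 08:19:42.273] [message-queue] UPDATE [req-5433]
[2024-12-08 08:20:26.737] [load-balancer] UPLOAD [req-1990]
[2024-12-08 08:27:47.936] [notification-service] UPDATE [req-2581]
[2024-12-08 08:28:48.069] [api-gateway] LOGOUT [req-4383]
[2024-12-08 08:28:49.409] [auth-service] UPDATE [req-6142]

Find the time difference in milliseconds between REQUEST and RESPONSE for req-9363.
480

To calculate latency:

1. Find REQUEST with id req-9363: 2024-12-08 08:05:25.779
2. Find RESPONSE with id req-9363: 2024-12-08 08:05:26.259
3. Latency: 2024-12-08 08:05:26.259 - 2024-12-08 08:05:25.779 = 480ms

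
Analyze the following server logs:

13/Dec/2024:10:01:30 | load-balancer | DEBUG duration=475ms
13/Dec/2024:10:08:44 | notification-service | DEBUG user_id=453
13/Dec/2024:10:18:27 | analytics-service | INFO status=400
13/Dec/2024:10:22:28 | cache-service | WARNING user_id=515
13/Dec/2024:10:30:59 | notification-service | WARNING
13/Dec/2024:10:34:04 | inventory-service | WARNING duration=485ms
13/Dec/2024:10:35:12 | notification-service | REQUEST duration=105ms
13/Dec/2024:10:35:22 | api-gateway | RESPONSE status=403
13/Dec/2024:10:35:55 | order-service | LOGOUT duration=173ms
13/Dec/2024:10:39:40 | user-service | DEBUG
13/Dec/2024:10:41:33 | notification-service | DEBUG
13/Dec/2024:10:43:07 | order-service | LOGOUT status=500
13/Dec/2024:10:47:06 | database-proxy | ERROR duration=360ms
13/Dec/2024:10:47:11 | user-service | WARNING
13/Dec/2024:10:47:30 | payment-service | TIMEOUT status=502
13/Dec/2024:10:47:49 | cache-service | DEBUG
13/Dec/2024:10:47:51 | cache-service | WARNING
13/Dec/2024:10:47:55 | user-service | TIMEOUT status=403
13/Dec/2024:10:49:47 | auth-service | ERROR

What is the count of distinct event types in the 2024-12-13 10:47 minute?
4

To count unique event types:

1. Filter events in the minute starting at 2024-12-13 10:47
2. Extract event types from matching entries
3. Count unique types: 4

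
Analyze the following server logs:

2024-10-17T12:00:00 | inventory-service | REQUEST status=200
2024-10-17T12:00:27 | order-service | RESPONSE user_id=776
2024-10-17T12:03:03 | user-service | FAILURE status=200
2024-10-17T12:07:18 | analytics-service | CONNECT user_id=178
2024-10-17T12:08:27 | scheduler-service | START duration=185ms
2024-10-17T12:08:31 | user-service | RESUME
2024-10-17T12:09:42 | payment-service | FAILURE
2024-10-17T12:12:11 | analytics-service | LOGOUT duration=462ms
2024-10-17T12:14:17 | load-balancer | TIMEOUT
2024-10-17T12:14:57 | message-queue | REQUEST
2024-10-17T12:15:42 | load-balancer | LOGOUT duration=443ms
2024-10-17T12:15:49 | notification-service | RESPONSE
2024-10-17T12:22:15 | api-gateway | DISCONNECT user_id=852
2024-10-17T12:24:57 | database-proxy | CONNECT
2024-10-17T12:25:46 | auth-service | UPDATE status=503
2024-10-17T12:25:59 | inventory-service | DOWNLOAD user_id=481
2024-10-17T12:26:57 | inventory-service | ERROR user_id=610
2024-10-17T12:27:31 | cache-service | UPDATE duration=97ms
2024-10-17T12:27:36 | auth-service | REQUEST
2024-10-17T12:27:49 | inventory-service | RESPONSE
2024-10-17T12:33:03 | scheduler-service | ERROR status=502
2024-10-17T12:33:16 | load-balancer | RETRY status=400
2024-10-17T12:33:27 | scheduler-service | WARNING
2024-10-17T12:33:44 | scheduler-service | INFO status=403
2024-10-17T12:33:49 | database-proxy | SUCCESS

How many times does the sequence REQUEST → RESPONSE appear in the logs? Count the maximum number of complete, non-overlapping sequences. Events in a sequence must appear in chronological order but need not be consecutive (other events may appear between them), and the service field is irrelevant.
3

To count sequences:

1. Look for pattern: REQUEST → RESPONSE
2. Greedily scan the log in chronological order, matching each sequence element in turn (ignoring service)
3. Each time the full pattern completes, increment the count and restart matching from the next event
4. Complete non-overlapping sequences found: 3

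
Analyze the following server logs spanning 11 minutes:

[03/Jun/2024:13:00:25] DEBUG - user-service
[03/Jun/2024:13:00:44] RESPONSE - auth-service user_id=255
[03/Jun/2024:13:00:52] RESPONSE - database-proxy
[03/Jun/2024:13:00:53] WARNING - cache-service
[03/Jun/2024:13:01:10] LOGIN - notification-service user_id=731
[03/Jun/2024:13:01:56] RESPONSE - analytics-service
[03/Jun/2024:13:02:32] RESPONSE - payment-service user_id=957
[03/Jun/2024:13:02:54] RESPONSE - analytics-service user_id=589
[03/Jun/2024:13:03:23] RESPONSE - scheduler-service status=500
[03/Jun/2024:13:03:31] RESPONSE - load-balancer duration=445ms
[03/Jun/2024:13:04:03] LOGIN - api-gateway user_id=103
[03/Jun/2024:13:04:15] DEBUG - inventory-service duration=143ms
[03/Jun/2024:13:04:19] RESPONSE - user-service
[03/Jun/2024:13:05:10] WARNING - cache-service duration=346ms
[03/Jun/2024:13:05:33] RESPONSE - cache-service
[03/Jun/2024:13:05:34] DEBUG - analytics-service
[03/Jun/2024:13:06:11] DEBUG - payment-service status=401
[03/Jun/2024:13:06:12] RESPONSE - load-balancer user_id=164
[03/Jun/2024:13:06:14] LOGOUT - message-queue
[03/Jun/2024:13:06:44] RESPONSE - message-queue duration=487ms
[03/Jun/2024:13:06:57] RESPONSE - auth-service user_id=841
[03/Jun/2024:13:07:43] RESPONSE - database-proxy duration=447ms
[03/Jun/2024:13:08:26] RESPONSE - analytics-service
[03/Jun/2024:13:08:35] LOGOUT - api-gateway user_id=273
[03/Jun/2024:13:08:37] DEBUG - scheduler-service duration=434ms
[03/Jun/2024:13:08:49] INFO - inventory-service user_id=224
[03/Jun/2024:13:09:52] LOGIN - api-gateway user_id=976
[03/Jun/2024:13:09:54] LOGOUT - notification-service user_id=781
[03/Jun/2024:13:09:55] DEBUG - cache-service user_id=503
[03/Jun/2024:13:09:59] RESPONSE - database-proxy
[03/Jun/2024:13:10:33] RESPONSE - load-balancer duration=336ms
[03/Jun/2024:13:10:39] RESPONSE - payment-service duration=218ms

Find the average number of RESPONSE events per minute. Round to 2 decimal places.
1.55

To calculate the rate:

1. Count total RESPONSE events: 17
2. Total time period: 11 minutes
3. Rate = 17 / 11 = 1.55 events per minute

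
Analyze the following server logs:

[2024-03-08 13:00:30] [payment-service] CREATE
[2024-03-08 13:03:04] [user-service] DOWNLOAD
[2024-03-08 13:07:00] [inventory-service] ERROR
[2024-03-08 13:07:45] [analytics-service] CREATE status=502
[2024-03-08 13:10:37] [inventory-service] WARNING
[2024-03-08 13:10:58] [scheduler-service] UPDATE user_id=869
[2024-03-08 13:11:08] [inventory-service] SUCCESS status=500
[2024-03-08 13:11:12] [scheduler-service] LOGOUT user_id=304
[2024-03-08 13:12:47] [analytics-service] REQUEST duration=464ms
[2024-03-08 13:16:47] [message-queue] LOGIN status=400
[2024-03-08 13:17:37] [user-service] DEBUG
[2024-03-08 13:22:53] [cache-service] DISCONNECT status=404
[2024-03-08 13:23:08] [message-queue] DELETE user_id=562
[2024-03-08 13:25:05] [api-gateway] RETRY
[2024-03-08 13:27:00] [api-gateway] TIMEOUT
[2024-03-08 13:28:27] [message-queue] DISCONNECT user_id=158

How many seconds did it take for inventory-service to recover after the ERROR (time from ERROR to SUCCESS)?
248

To calculate recovery time:

1. Find ERROR event for inventory-service: 2024-03-08 13:07:00
2. Find next SUCCESS event for inventory-service: 2024-03-08 13:11:08
3. Recovery time: 2024-03-08 13:11:08 - 2024-03-08 13:07:00 = 248 seconds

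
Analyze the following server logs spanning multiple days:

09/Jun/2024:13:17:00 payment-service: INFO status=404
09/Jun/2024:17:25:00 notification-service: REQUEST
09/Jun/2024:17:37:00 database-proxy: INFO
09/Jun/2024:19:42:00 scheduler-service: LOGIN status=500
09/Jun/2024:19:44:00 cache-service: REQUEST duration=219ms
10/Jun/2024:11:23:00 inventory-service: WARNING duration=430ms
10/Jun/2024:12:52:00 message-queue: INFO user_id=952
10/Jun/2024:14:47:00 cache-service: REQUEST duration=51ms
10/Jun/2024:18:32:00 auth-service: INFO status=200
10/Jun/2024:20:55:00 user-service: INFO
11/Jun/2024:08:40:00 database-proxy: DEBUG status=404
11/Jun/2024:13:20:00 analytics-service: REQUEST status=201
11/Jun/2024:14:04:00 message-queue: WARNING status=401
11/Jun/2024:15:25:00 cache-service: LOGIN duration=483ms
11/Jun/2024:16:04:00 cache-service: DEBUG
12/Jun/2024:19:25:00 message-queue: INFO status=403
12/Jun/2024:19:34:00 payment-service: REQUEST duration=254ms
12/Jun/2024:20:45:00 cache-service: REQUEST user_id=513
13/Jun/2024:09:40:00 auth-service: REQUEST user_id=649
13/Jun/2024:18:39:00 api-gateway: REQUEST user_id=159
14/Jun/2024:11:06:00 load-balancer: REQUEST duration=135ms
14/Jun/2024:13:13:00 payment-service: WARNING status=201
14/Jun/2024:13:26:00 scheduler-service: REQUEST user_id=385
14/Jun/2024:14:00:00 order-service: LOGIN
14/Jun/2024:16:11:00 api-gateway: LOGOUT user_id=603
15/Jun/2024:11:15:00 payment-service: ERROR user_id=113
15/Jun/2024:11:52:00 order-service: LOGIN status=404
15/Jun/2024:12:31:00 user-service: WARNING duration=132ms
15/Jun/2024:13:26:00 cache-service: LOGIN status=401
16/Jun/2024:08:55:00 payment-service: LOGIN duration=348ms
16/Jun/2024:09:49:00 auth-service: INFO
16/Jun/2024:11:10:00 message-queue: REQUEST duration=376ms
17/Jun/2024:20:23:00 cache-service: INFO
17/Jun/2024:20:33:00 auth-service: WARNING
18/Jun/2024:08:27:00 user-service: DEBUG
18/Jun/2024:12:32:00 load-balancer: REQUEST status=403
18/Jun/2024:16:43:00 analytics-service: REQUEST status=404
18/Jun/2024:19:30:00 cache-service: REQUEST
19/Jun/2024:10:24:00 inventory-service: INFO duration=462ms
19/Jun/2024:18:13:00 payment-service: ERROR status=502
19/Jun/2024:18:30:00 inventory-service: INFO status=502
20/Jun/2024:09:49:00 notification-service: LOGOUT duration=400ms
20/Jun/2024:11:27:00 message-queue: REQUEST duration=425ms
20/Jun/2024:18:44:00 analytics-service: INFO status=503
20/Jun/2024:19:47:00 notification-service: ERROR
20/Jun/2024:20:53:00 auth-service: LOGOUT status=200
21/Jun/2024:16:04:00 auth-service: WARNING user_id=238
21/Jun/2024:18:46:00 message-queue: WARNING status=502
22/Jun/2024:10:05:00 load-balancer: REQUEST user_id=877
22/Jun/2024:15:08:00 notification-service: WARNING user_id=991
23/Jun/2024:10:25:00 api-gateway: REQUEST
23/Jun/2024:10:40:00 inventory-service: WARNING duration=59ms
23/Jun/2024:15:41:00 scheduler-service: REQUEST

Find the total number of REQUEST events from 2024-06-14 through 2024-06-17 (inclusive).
3

To filter by date range:

1. Date range: 2024-06-14 through 2024-06-17, both dates inclusive
2. Filter for REQUEST events whose date falls in this range
3. Count matching events: 3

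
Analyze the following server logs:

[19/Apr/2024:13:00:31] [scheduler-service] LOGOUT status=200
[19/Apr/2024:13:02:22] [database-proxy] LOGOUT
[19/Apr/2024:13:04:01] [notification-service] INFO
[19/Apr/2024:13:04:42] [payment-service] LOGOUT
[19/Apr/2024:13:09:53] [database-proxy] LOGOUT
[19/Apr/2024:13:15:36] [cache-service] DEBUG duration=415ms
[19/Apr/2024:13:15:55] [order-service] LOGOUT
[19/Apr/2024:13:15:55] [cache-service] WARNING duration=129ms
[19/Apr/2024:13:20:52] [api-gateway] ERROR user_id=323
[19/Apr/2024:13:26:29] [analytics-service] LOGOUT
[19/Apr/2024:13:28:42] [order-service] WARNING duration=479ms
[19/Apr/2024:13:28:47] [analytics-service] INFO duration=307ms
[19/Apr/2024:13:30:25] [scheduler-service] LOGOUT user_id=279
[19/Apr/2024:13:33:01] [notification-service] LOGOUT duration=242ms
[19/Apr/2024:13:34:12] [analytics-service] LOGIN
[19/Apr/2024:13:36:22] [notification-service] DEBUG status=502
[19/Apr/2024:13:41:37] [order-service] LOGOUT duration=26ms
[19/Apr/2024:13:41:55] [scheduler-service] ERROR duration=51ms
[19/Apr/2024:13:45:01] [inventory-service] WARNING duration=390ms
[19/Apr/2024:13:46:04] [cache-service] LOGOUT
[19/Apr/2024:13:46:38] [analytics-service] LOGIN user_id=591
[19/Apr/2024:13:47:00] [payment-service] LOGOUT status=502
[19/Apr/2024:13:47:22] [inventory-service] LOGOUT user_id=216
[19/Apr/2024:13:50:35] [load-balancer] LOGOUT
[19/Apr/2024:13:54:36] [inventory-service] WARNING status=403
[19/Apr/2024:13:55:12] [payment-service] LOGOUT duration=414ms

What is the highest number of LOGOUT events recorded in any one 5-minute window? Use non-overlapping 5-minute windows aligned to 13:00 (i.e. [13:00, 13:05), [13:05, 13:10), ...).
3

To find the burst window:

1. Divide the log period into non-overlapping 5-minute windows starting at 13:00
2. Count LOGOUT events in each window
3. Find the window with maximum count
4. Maximum events in a window: 3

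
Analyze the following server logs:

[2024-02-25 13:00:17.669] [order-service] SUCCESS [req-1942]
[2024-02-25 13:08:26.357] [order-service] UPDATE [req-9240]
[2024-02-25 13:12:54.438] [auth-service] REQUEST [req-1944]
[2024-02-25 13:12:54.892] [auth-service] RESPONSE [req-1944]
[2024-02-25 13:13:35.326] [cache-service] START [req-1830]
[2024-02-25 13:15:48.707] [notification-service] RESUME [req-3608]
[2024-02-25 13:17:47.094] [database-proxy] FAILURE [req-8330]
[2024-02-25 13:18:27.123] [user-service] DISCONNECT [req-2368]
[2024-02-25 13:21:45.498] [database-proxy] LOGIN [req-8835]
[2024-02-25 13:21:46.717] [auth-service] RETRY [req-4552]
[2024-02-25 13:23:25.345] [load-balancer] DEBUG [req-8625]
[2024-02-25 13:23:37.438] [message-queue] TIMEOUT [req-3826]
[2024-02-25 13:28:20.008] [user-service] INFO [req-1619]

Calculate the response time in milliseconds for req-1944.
454

To calculate latency:

1. Find REQUEST with id req-1944: 2024-02-25 13:12:54.438
2. Find RESPONSE with id req-1944: 2024-02-25 13:12:54.892
3. Latency: 2024-02-25 13:12:54.892 - 2024-02-25 13:12:54.438 = 454ms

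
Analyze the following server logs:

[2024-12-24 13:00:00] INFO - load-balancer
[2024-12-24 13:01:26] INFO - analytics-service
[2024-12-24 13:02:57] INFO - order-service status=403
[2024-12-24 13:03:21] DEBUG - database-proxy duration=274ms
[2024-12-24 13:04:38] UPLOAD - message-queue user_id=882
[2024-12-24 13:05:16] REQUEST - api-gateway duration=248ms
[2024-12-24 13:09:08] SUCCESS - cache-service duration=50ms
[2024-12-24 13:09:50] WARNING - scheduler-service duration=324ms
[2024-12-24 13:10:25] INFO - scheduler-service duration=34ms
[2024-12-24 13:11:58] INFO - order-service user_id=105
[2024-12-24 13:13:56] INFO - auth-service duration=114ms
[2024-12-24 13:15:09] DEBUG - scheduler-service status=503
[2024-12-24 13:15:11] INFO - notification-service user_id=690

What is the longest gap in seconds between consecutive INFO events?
448

To find the longest gap:

1. Extract all INFO events in chronological order
2. Calculate time differences between consecutive events
3. Find the maximum difference
4. Longest gap: 448 seconds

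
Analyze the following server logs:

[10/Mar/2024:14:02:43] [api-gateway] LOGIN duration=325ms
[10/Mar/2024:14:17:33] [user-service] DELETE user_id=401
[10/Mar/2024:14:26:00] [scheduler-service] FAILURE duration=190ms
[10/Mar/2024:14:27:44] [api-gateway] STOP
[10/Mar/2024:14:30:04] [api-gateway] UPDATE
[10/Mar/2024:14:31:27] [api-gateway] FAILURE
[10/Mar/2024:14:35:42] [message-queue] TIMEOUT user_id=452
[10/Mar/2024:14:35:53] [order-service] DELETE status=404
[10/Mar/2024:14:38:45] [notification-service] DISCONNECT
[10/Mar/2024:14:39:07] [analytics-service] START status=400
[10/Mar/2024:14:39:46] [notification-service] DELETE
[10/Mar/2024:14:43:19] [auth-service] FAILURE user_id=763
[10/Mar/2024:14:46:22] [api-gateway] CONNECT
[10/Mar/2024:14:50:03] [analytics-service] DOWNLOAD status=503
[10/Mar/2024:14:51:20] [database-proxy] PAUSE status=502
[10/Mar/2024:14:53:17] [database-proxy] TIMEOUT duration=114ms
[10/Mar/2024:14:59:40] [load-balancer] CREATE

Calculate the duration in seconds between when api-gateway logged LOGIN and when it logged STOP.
1501

To find the time between events:

1. Locate the first LOGIN event for api-gateway: 10/Mar/2024:14:02:43
2. Locate the first STOP event for api-gateway: 10/Mar/2024:14:27:44
3. Calculate the difference: 10/Mar/2024:14:27:44 - 10/Mar/2024:14:02:43 = 1501 seconds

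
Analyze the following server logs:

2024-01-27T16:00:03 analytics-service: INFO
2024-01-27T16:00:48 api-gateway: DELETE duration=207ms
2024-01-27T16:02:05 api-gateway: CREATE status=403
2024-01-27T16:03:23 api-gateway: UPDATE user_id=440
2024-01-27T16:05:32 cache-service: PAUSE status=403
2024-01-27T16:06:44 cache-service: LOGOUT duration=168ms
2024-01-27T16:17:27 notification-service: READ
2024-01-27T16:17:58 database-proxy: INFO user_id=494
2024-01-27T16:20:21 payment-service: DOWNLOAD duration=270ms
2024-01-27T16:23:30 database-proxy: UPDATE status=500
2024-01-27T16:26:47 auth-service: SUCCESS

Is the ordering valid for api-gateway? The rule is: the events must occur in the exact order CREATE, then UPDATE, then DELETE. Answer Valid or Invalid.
Invalid

To validate ordering:

1. Required order: CREATE → UPDATE → DELETE
2. Rule: the events must occur in the exact order CREATE, then UPDATE, then DELETE
3. Check actual order of events for api-gateway
4. Result: Invalid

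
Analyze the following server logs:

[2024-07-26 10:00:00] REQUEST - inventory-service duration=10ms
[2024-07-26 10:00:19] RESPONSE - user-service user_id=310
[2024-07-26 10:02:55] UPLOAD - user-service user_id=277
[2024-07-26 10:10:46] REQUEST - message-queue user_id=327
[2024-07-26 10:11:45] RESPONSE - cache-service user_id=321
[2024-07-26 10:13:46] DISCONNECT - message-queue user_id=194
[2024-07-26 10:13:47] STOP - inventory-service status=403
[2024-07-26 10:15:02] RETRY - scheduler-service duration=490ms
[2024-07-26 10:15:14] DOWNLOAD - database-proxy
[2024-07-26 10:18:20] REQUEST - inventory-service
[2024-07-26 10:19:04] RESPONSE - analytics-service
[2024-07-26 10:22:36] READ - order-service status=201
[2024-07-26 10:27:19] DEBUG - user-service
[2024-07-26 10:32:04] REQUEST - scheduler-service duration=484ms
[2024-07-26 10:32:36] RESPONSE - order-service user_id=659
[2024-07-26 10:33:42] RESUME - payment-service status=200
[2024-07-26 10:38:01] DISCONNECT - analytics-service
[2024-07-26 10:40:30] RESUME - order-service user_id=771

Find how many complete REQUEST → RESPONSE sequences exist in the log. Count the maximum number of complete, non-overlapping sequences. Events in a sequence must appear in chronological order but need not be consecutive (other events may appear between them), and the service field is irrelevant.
4

To count sequences:

1. Look for pattern: REQUEST → RESPONSE
2. Greedily scan the log in chronological order, matching each sequence element in turn (ignoring service)
3. Each time the full pattern completes, increment the count and restart matching from the next event
4. Complete non-overlapping sequences found: 4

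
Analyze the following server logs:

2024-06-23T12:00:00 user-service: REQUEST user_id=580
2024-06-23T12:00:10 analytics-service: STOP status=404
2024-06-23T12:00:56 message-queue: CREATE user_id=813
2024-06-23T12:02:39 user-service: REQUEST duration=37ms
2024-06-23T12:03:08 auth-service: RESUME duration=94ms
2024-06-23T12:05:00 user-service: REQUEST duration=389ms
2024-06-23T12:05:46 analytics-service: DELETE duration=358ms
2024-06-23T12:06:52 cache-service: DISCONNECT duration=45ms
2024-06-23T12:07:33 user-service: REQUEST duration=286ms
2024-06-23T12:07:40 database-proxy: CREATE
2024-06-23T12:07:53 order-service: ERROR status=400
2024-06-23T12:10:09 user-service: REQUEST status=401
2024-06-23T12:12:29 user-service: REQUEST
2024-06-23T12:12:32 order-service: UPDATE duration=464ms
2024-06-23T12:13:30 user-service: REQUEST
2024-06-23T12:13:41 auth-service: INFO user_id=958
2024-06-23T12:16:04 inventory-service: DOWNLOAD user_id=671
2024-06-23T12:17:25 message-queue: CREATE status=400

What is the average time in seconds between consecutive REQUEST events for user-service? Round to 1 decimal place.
135.0

To calculate average interval:

1. Find all REQUEST events for user-service in order
2. Calculate time gaps between consecutive events
3. Compute mean of gaps: 810 / 6 = 135.0 seconds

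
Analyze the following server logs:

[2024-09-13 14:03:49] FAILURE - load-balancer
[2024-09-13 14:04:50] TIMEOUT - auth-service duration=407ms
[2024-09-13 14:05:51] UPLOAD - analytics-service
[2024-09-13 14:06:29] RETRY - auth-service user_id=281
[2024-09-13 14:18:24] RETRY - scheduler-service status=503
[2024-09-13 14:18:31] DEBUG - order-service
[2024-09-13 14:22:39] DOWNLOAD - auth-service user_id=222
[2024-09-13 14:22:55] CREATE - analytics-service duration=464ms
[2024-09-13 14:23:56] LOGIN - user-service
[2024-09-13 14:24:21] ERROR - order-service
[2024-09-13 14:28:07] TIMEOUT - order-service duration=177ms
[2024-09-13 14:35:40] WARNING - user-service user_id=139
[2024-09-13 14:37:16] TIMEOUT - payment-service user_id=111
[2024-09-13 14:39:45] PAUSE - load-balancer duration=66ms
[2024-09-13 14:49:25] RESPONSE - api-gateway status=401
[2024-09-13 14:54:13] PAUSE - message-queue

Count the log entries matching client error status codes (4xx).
1

To find matching entries:

1. Pattern to match: client error status codes (4xx)
2. Scan each log entry for the pattern
3. Count matches: 1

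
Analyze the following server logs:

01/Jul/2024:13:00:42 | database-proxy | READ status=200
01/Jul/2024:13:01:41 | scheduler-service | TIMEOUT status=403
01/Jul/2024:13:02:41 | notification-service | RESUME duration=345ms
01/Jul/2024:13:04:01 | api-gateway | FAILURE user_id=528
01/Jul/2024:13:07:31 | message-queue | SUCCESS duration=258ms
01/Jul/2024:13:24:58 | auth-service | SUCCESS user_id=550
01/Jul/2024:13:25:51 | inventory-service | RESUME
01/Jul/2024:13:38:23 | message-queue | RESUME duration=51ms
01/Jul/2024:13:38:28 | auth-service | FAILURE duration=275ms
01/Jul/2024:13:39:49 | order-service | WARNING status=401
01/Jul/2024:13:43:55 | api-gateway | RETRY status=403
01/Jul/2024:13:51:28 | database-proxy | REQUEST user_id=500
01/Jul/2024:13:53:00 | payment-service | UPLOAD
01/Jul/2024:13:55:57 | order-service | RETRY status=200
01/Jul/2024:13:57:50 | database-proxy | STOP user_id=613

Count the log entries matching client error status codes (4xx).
3

To find matching entries:

1. Pattern to match: client error status codes (4xx)
2. Scan each log entry for the pattern
3. Count matches: 3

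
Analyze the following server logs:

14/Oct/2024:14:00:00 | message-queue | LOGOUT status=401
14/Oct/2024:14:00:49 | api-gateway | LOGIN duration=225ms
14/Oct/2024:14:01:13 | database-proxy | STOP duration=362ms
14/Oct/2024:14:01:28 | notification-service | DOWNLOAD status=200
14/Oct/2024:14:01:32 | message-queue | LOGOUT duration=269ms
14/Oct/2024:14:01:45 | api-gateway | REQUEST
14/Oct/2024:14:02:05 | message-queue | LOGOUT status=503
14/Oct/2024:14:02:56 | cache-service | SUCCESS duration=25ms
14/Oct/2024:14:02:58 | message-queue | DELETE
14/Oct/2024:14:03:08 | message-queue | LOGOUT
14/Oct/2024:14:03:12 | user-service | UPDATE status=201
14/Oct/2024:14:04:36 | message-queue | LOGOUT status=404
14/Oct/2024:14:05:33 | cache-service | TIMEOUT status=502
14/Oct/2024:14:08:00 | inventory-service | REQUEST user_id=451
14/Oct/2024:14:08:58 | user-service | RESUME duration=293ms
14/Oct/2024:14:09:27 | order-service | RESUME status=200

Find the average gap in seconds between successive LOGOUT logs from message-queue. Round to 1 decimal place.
69.0

To calculate average interval:

1. Find all LOGOUT events for message-queue in order
2. Calculate time gaps between consecutive events
3. Compute mean of gaps: 276 / 4 = 69.0 seconds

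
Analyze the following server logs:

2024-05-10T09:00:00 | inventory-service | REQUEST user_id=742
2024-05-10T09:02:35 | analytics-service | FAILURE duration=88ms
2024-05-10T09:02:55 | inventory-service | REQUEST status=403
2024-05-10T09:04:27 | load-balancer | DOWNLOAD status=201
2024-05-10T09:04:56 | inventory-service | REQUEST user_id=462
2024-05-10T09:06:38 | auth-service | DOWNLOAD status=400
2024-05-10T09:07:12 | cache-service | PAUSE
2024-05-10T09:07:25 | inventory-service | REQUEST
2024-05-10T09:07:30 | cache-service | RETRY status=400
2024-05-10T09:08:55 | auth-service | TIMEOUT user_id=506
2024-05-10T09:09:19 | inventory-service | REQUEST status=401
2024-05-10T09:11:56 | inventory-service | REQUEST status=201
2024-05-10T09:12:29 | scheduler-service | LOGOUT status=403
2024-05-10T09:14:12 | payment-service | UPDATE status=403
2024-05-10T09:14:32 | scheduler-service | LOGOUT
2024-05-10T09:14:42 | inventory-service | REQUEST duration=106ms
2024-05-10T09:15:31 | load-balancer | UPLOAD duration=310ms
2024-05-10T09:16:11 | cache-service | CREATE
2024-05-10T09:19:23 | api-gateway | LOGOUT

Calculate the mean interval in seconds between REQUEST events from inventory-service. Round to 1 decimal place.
147.0

To calculate average interval:

1. Find all REQUEST events for inventory-service in order
2. Calculate time gaps between consecutive events
3. Compute mean of gaps: 882 / 6 = 147.0 seconds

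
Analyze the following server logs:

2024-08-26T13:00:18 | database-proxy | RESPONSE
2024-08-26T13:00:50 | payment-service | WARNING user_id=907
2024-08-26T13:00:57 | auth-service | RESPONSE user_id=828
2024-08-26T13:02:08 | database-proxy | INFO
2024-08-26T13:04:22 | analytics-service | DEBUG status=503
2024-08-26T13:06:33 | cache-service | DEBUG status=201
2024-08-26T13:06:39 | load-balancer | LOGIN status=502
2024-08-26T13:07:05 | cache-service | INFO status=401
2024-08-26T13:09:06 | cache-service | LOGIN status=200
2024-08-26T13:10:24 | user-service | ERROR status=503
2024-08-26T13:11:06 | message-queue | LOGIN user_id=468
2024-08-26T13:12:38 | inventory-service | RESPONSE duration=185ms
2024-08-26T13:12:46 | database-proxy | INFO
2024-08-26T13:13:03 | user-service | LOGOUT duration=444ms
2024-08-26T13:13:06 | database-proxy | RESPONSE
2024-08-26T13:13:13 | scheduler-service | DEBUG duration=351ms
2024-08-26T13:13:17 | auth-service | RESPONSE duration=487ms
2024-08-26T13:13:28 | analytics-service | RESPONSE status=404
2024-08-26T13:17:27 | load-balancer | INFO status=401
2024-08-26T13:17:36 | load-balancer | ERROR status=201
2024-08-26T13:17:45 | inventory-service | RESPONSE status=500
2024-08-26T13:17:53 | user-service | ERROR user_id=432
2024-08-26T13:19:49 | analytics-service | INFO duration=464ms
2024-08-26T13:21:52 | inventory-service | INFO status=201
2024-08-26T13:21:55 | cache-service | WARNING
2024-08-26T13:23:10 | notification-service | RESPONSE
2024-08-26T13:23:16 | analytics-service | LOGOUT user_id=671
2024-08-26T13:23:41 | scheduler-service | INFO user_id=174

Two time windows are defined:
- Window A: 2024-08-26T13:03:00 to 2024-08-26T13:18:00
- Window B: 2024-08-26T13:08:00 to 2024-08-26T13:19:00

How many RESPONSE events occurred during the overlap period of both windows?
5

To find overlap events:

1. Window A: 2024-08-26T13:03:00 to 2024-08-26T13:18:00
2. Window B: 2024-08-26T13:08:00 to 2024-08-26T13:19:00
3. Overlap period: 2024-08-26T13:08:00 to 2024-08-26T13:18:00
4. Count RESPONSE events in overlap: 5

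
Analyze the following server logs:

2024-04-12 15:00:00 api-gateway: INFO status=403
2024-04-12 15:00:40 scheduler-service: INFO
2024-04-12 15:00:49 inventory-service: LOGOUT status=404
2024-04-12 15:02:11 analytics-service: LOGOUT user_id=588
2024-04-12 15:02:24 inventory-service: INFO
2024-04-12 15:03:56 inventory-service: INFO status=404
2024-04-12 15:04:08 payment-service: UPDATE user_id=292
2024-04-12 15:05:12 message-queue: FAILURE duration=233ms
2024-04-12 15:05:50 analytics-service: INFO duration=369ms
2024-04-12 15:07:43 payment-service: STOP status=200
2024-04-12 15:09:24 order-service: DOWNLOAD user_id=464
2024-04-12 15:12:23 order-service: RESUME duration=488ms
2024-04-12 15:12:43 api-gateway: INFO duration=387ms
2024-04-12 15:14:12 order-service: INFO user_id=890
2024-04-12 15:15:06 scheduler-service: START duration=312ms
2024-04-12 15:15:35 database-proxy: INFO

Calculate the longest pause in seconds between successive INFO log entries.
413

To find the longest gap:

1. Extract all INFO events in chronological order
2. Calculate time differences between consecutive events
3. Find the maximum difference
4. Longest gap: 413 seconds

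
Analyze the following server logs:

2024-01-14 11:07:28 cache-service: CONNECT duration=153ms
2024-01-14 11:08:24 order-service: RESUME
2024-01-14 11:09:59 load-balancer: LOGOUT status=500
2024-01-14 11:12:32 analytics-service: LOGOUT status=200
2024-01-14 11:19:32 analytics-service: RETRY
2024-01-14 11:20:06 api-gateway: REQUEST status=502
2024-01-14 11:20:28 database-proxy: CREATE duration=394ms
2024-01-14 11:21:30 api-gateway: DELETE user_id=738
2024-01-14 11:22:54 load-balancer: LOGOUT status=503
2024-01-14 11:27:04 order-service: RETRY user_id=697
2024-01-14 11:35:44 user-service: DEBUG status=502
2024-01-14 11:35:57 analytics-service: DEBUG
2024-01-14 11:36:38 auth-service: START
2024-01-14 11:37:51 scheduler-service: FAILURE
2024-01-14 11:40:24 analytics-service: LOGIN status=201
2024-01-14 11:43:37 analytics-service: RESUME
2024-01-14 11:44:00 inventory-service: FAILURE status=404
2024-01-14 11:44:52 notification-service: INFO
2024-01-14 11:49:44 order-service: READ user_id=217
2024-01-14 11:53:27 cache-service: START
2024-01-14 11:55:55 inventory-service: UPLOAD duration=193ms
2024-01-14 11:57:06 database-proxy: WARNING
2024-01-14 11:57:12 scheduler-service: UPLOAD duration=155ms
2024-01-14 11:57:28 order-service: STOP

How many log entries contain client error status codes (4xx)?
1

To find matching entries:

1. Pattern to match: client error status codes (4xx)
2. Scan each log entry for the pattern
3. Count matches: 1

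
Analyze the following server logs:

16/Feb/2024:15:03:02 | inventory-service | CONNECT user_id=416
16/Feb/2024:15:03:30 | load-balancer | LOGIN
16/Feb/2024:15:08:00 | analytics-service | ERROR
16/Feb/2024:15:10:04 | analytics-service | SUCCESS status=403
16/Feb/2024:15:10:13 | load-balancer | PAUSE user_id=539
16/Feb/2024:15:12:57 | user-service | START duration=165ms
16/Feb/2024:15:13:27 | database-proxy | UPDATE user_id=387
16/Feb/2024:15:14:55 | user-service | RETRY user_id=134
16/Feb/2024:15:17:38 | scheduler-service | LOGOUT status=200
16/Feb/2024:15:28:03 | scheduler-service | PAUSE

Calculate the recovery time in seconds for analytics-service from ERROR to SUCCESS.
124

To calculate recovery time:

1. Find ERROR event for analytics-service: 16/Feb/2024:15:08:00
2. Find next SUCCESS event for analytics-service: 16/Feb/2024:15:10:04
3. Recovery time: 16/Feb/2024:15:10:04 - 16/Feb/2024:15:08:00 = 124 seconds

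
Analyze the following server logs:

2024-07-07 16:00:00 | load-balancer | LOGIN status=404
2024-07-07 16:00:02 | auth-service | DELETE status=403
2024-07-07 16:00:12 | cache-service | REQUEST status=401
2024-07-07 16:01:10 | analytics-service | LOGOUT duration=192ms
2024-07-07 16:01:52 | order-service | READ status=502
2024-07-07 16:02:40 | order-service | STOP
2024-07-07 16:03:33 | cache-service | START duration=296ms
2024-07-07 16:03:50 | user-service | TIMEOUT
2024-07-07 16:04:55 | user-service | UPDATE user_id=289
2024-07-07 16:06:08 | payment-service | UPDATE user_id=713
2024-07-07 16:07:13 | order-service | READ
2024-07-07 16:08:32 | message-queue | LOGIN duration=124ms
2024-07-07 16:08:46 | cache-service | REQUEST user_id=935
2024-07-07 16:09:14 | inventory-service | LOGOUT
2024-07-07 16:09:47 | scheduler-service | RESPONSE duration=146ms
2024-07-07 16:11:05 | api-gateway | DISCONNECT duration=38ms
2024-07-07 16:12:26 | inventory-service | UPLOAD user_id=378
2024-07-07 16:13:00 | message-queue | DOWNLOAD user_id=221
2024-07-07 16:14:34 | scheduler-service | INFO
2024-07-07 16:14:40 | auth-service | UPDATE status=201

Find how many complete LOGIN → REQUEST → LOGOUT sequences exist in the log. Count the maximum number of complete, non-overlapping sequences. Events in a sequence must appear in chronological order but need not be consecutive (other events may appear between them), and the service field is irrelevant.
2

To count sequences:

1. Look for pattern: LOGIN → REQUEST → LOGOUT
2. Greedily scan the log in chronological order, matching each sequence element in turn (ignoring service)
3. Each time the full pattern completes, increment the count and restart matching from the next event
4. Complete non-overlapping sequences found: 2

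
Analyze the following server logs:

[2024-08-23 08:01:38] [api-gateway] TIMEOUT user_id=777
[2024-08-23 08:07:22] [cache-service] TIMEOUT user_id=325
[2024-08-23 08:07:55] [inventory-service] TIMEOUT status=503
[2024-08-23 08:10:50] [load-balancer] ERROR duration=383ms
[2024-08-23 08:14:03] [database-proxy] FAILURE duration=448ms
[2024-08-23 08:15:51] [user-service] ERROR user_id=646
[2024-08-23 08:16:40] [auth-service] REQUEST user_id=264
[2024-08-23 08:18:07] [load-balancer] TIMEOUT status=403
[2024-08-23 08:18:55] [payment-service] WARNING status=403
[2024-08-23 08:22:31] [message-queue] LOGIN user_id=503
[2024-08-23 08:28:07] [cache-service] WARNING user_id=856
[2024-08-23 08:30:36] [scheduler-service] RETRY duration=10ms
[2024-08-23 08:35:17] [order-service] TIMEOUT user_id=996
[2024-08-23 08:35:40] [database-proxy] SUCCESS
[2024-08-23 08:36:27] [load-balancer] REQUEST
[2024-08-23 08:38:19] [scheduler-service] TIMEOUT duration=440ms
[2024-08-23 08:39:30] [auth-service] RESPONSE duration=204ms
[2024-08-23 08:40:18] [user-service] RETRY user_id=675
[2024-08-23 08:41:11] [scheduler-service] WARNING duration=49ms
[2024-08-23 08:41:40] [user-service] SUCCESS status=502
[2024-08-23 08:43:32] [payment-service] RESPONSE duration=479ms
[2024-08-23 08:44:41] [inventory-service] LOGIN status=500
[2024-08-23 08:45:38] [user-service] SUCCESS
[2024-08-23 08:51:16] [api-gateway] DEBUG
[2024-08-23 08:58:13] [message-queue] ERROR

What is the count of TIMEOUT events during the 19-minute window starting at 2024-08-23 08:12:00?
1

To count events in the time window:

1. Window boundaries: 2024-08-23 08:12:00 to 2024-08-23 08:31:00
2. Filter for TIMEOUT events within this window
3. Count matching events: 1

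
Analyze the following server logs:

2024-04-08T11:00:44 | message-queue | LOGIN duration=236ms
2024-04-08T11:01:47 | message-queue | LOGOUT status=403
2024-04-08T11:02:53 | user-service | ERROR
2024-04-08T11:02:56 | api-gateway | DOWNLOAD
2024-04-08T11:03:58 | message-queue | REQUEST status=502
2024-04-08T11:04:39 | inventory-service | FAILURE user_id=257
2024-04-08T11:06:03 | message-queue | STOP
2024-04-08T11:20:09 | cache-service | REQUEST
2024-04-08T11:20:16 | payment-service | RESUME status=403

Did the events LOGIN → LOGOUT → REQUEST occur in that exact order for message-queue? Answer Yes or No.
Yes

To verify sequence order:

1. Find all events in sequence LOGIN → LOGOUT → REQUEST for message-queue
2. Extract their timestamps
3. Check if timestamps are in ascending order
4. Result: Yes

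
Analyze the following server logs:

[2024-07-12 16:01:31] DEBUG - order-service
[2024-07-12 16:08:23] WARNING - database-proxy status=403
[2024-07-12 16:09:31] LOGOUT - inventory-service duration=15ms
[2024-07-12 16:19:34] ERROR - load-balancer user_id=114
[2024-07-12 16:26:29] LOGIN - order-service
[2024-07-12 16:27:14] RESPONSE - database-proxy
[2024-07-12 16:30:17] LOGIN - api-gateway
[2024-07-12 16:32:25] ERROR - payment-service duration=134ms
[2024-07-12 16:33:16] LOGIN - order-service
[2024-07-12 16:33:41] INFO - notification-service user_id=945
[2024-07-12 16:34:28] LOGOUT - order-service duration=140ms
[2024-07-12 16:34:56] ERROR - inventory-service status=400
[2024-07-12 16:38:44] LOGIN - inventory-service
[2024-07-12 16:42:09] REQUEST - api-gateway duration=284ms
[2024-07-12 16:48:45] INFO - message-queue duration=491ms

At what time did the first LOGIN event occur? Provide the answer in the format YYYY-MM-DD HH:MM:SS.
2024-07-12 16:26:29

To find the first event:

1. Filter for all LOGIN events
2. Sort by timestamp
3. Select the first one
4. Timestamp: 2024-07-12 16:26:29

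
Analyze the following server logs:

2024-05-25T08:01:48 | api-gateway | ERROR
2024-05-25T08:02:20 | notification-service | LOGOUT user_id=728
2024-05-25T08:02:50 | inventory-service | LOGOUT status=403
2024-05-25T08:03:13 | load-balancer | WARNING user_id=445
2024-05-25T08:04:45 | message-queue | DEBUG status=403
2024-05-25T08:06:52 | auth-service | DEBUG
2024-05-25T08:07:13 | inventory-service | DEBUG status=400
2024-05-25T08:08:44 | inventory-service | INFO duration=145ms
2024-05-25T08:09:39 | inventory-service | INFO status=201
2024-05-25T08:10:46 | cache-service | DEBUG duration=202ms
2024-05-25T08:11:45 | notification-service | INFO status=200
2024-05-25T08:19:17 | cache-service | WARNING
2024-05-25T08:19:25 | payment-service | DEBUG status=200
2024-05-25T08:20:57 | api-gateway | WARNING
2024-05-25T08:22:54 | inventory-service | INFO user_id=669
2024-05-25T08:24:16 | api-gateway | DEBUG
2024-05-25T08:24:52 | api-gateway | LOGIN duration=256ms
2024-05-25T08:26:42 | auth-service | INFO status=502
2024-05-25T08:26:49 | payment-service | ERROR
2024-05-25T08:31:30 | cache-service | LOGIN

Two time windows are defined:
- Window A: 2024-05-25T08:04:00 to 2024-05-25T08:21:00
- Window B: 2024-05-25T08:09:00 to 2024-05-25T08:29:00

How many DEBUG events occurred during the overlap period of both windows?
2

To find overlap events:

1. Window A: 2024-05-25T08:04:00 to 2024-05-25T08:21:00
2. Window B: 2024-05-25T08:09:00 to 2024-05-25T08:29:00
3. Overlap period: 2024-05-25T08:09:00 to 2024-05-25T08:21:00
4. Count DEBUG events in overlap: 2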